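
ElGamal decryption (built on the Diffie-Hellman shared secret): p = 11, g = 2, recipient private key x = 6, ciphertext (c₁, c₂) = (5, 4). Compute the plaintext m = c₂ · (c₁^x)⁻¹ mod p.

3

Shared mask s = c₁^x mod p = 5^6 mod 11.
5^1 ≡ 5 (mod 11)
5^2 = (5^1)^2 ≡ 5^2 = 25 ≡ 3 (mod 11)
5^4 = (5^2)^2 ≡ 3^2 = 9 ≡ 9 (mod 11)
5^6 = 5^4 · 5^2 ≡ 9 · 3 ≡ 5 (mod 11).
So s = 5; s⁻¹ ≡ 9 (mod 11).
m = c₂ · s⁻¹ mod 11 = 4 · 9 mod 11 = 3.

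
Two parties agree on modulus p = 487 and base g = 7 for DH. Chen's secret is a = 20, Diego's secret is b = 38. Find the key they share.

Diego sends B = g^b mod p = 7^38 mod 487.
7^1 ≡ 7 (mod 487)
7^2 = (7^1)^2 ≡ 7^2 = 49 ≡ 49 (mod 487)
7^4 = (7^2)^2 ≡ 49^2 = 2401 ≡ 453 (mod 487)
7^8 = (7^4)^2 ≡ 453^2 = 205209 ≡ 182 (mod 487)
7^16 = (7^8)^2 ≡ 182^2 = 33124 ≡ 8 (mod 487)
7^32 = (7^16)^2 ≡ 8^2 = 64 ≡ 64 (mod 487)
7^38 = 7^32 · 7^4 · 7^2 ≡ 64 · 453 · 49 ≡ 29 (mod 487).
So B = 29. Chen then computes K = B^a mod p = 29^20 mod 487.
29^1 ≡ 29 (mod 487)
29^2 = (29^1)^2 ≡ 29^2 = 841 ≡ 354 (mod 487)
29^4 = (29^2)^2 ≡ 354^2 = 125316 ≡ 157 (mod 487)
29^8 = (29^4)^2 ≡ 157^2 = 24649 ≡ 299 (mod 487)
29^16 = (29^8)^2 ≡ 299^2 = 89401 ≡ 280 (mod 487)
29^20 = 29^16 · 29^4 ≡ 280 · 157 ≡ 130 (mod 487).

130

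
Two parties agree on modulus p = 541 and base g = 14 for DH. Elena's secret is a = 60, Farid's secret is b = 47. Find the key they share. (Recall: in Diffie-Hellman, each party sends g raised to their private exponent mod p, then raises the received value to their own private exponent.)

352

Elena sends A = g^a mod p = 14^60 mod 541.
14^1 ≡ 14 (mod 541)
14^2 = (14^1)^2 ≡ 14^2 = 196 ≡ 196 (mod 541)
14^4 = (14^2)^2 ≡ 196^2 = 38416 ≡ 5 (mod 541)
14^8 = (14^4)^2 ≡ 5^2 = 25 ≡ 25 (mod 541)
14^16 = (14^8)^2 ≡ 25^2 = 625 ≡ 84 (mod 541)
14^32 = (14^16)^2 ≡ 84^2 = 7056 ≡ 23 (mod 541)
14^60 = 14^32 · 14^16 · 14^8 · 14^4 ≡ 23 · 84 · 25 · 5 ≡ 214 (mod 541).
So A = 214. Farid then computes K = A^b mod p = 214^47 mod 541.
214^1 ≡ 214 (mod 541)
214^2 = (214^1)^2 ≡ 214^2 = 45796 ≡ 352 (mod 541)
214^4 = (214^2)^2 ≡ 352^2 = 123904 ≡ 15 (mod 541)
214^8 = (214^4)^2 ≡ 15^2 = 225 ≡ 225 (mod 541)
214^16 = (214^8)^2 ≡ 225^2 = 50625 ≡ 312 (mod 541)
214^32 = (214^16)^2 ≡ 312^2 = 97344 ≡ 505 (mod 541)
214^47 = 214^32 · 214^8 · 214^4 · 214^2 · 214^1 ≡ 505 · 225 · 15 · 352 · 214 ≡ 352 (mod 541).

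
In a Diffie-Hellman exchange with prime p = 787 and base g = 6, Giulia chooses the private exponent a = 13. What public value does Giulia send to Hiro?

101

Public value = 6^13 mod 787.
6^1 ≡ 6 (mod 787)
6^2 = (6^1)^2 ≡ 6^2 = 36 ≡ 36 (mod 787)
6^4 = (6^2)^2 ≡ 36^2 = 1296 ≡ 509 (mod 787)
6^8 = (6^4)^2 ≡ 509^2 = 259081 ≡ 158 (mod 787)
6^13 = 6^8 · 6^4 · 6^1 ≡ 158 · 509 · 6 ≡ 101 (mod 787).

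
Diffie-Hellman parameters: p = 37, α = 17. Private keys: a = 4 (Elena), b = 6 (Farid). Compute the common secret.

Elena sends A = α^a mod p = 17^4 mod 37.
17^1 ≡ 17 (mod 37)
17^2 = (17^1)^2 ≡ 17^2 = 289 ≡ 30 (mod 37)
17^4 = (17^2)^2 ≡ 30^2 = 900 ≡ 12 (mod 37)
So A = 12. Farid then computes K = A^b mod p = 12^6 mod 37.
12^1 ≡ 12 (mod 37)
12^2 = (12^1)^2 ≡ 12^2 = 144 ≡ 33 (mod 37)
12^4 = (12^2)^2 ≡ 33^2 = 1089 ≡ 16 (mod 37)
12^6 = 12^4 · 12^2 ≡ 16 · 33 ≡ 10 (mod 37).

10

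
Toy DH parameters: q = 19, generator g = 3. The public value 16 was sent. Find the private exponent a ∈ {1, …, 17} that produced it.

10

Try successive powers of 3 modulo 19:
3^1 ≡ 3
3^2 ≡ 9
3^3 ≡ 8
3^4 ≡ 5
3^5 ≡ 15
3^6 ≡ 7
3^7 ≡ 2
3^8 ≡ 6
3^9 ≡ 18
3^10 ≡ 16
Found: a = 10.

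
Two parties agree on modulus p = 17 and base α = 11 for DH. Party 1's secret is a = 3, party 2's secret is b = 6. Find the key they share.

Party 1 sends A = α^a mod p = 11^3 mod 17.
11^1 ≡ 11 (mod 17)
11^2 = (11^1)^2 ≡ 11^2 = 121 ≡ 2 (mod 17)
11^3 = 11^2 · 11^1 ≡ 2 · 11 ≡ 5 (mod 17).
So A = 5. Party 2 then computes K = A^b mod p = 5^6 mod 17.
5^1 ≡ 5 (mod 17)
5^2 = (5^1)^2 ≡ 5^2 = 25 ≡ 8 (mod 17)
5^4 = (5^2)^2 ≡ 8^2 = 64 ≡ 13 (mod 17)
5^6 = 5^4 · 5^2 ≡ 13 · 8 ≡ 2 (mod 17).

2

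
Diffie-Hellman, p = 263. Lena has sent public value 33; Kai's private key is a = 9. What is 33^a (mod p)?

Shared key K = 33^9 mod 263.
33^1 ≡ 33 (mod 263)
33^2 = (33^1)^2 ≡ 33^2 = 1089 ≡ 37 (mod 263)
33^4 = (33^2)^2 ≡ 37^2 = 1369 ≡ 54 (mod 263)
33^8 = (33^4)^2 ≡ 54^2 = 2916 ≡ 23 (mod 263)
33^9 = 33^8 · 33^1 ≡ 23 · 33 ≡ 233 (mod 263).

233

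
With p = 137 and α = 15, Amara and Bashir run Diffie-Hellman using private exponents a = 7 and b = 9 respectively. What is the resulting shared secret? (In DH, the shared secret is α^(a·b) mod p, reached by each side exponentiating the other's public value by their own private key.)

77

Bashir sends B = α^b mod p = 15^9 mod 137.
15^1 ≡ 15 (mod 137)
15^2 = (15^1)^2 ≡ 15^2 = 225 ≡ 88 (mod 137)
15^4 = (15^2)^2 ≡ 88^2 = 7744 ≡ 72 (mod 137)
15^8 = (15^4)^2 ≡ 72^2 = 5184 ≡ 115 (mod 137)
15^9 = 15^8 · 15^1 ≡ 115 · 15 ≡ 81 (mod 137).
So B = 81. Amara then computes K = B^a mod p = 81^7 mod 137.
81^1 ≡ 81 (mod 137)
81^2 = (81^1)^2 ≡ 81^2 = 6561 ≡ 122 (mod 137)
81^4 = (81^2)^2 ≡ 122^2 = 14884 ≡ 88 (mod 137)
81^7 = 81^4 · 81^2 · 81^1 ≡ 88 · 122 · 81 ≡ 77 (mod 137).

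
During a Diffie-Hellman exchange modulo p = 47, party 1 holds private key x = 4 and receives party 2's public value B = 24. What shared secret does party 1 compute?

3

Shared key K = 24^4 mod 47.
24^1 ≡ 24 (mod 47)
24^2 = (24^1)^2 ≡ 24^2 = 576 ≡ 12 (mod 47)
24^4 = (24^2)^2 ≡ 12^2 = 144 ≡ 3 (mod 47)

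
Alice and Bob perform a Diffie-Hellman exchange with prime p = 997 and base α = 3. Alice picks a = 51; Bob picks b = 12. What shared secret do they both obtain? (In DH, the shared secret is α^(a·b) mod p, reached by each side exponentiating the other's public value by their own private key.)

270

Alice sends A = α^a mod p = 3^51 mod 997.
3^1 ≡ 3 (mod 997)
3^2 = (3^1)^2 ≡ 3^2 = 9 ≡ 9 (mod 997)
3^4 = (3^2)^2 ≡ 9^2 = 81 ≡ 81 (mod 997)
3^8 = (3^4)^2 ≡ 81^2 = 6561 ≡ 579 (mod 997)
3^16 = (3^8)^2 ≡ 579^2 = 335241 ≡ 249 (mod 997)
3^32 = (3^16)^2 ≡ 249^2 = 62001 ≡ 187 (mod 997)
3^51 = 3^32 · 3^16 · 3^2 · 3^1 ≡ 187 · 249 · 9 · 3 ≡ 981 (mod 997).
So A = 981. Bob then computes K = A^b mod p = 981^12 mod 997.
981^1 ≡ 981 (mod 997)
981^2 = (981^1)^2 ≡ 981^2 = 962361 ≡ 256 (mod 997)
981^4 = (981^2)^2 ≡ 256^2 = 65536 ≡ 731 (mod 997)
981^8 = (981^4)^2 ≡ 731^2 = 534361 ≡ 966 (mod 997)
981^12 = 981^8 · 981^4 ≡ 966 · 731 ≡ 270 (mod 997).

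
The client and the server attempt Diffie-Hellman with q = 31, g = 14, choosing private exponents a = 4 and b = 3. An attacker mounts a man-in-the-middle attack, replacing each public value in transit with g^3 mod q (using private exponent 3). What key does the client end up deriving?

The client receives an attacker's public value M = 14^3 mod 31 instead of the honest one.
14^1 ≡ 14 (mod 31)
14^2 = (14^1)^2 ≡ 14^2 = 196 ≡ 10 (mod 31)
14^3 = 14^2 · 14^1 ≡ 10 · 14 ≡ 16 (mod 31).
So M = 16. The client computes K = M^4 mod 31.
16^1 ≡ 16 (mod 31)
16^2 = (16^1)^2 ≡ 16^2 = 256 ≡ 8 (mod 31)
16^4 = (16^2)^2 ≡ 8^2 = 64 ≡ 2 (mod 31)

2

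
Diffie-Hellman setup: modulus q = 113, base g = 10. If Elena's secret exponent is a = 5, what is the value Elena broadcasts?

108

Public value = 10^5 (mod 113).
10^1 ≡ 10 (mod 113)
10^2 = (10^1)^2 ≡ 10^2 = 100 ≡ 100 (mod 113)
10^4 = (10^2)^2 ≡ 100^2 = 10000 ≡ 56 (mod 113)
10^5 = 10^4 · 10^1 ≡ 56 · 10 ≡ 108 (mod 113).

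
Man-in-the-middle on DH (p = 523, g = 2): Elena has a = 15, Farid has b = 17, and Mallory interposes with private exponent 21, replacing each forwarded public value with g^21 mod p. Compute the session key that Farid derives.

Farid receives Mallory's public value M = 2^21 mod 523 instead of the honest one.
2^1 ≡ 2 (mod 523)
2^2 = (2^1)^2 ≡ 2^2 = 4 ≡ 4 (mod 523)
2^4 = (2^2)^2 ≡ 4^2 = 16 ≡ 16 (mod 523)
2^8 = (2^4)^2 ≡ 16^2 = 256 ≡ 256 (mod 523)
2^16 = (2^8)^2 ≡ 256^2 = 65536 ≡ 161 (mod 523)
2^21 = 2^16 · 2^4 · 2^1 ≡ 161 · 16 · 2 ≡ 445 (mod 523).
So M = 445. Farid computes K = M^17 mod 523.
445^1 ≡ 445 (mod 523)
445^2 = (445^1)^2 ≡ 445^2 = 198025 ≡ 331 (mod 523)
445^4 = (445^2)^2 ≡ 331^2 = 109561 ≡ 254 (mod 523)
445^8 = (445^4)^2 ≡ 254^2 = 64516 ≡ 187 (mod 523)
445^16 = (445^8)^2 ≡ 187^2 = 34969 ≡ 451 (mod 523)
445^17 = 445^16 · 445^1 ≡ 451 · 445 ≡ 386 (mod 523).

386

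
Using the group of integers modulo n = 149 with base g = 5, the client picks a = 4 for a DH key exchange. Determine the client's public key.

29

Public value = 5^{4} \pmod{149}.
5^1 ≡ 5 (mod 149)
5^2 = (5^1)^2 ≡ 5^2 = 25 ≡ 25 (mod 149)
5^4 = (5^2)^2 ≡ 25^2 = 625 ≡ 29 (mod 149)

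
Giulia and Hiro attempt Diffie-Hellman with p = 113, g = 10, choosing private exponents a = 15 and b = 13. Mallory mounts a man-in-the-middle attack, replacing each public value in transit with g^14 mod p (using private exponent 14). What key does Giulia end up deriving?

Giulia receives Mallory's public value M = 10^14 mod 113 instead of the honest one.
10^1 ≡ 10 (mod 113)
10^2 = (10^1)^2 ≡ 10^2 = 100 ≡ 100 (mod 113)
10^4 = (10^2)^2 ≡ 100^2 = 10000 ≡ 56 (mod 113)
10^8 = (10^4)^2 ≡ 56^2 = 3136 ≡ 85 (mod 113)
10^14 = 10^8 · 10^4 · 10^2 ≡ 85 · 56 · 100 ≡ 44 (mod 113).
So M = 44. Giulia computes K = M^15 mod 113.
44^1 ≡ 44 (mod 113)
44^2 = (44^1)^2 ≡ 44^2 = 1936 ≡ 15 (mod 113)
44^4 = (44^2)^2 ≡ 15^2 = 225 ≡ 112 (mod 113)
44^8 = (44^4)^2 ≡ 112^2 = 12544 ≡ 1 (mod 113)
44^15 = 44^8 · 44^4 · 44^2 · 44^1 ≡ 1 · 112 · 15 · 44 ≡ 18 (mod 113).

18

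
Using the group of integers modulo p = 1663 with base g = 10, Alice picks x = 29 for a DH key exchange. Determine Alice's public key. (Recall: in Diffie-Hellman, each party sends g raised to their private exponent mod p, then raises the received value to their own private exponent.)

745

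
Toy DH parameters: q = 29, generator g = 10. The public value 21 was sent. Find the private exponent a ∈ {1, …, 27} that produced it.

Try successive powers of 10 modulo 29:
10^1 ≡ 10
10^2 ≡ 13
10^3 ≡ 14
10^4 ≡ 24
10^5 ≡ 8
10^6 ≡ 22
10^7 ≡ 17
10^8 ≡ 25
10^9 ≡ 18
10^10 ≡ 6
10^11 ≡ 2
10^12 ≡ 20
10^13 ≡ 26
10^14 ≡ 28
10^15 ≡ 19
10^16 ≡ 16
10^17 ≡ 15
10^18 ≡ 5
10^19 ≡ 21
Found: a = 19.

19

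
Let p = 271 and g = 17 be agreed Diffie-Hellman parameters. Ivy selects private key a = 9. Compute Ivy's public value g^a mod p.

57

Public value = 17^9 mod 271.
17^1 ≡ 17 (mod 271)
17^2 = (17^1)^2 ≡ 17^2 = 289 ≡ 18 (mod 271)
17^4 = (17^2)^2 ≡ 18^2 = 324 ≡ 53 (mod 271)
17^8 = (17^4)^2 ≡ 53^2 = 2809 ≡ 99 (mod 271)
17^9 = 17^8 · 17^1 ≡ 99 · 17 ≡ 57 (mod 271).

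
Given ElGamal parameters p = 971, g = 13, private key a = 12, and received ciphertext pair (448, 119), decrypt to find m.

Shared mask s = c₁^a mod p = 448^12 mod 971.
448^1 ≡ 448 (mod 971)
448^2 = (448^1)^2 ≡ 448^2 = 200704 ≡ 678 (mod 971)
448^4 = (448^2)^2 ≡ 678^2 = 459684 ≡ 401 (mod 971)
448^8 = (448^4)^2 ≡ 401^2 = 160801 ≡ 586 (mod 971)
448^12 = 448^8 · 448^4 ≡ 586 · 401 ≡ 4 (mod 971).
So s = 4; s⁻¹ ≡ 243 (mod 971).
m = c₂ · s⁻¹ mod 971 = 119 · 243 mod 971 = 758.

758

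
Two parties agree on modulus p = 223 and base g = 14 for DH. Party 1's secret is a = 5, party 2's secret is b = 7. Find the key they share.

Party 1 sends A = g^a mod p = 14^5 mod 223.
14^1 ≡ 14 (mod 223)
14^2 = (14^1)^2 ≡ 14^2 = 196 ≡ 196 (mod 223)
14^4 = (14^2)^2 ≡ 196^2 = 38416 ≡ 60 (mod 223)
14^5 = 14^4 · 14^1 ≡ 60 · 14 ≡ 171 (mod 223).
So A = 171. Party 2 then computes K = A^b mod p = 171^7 mod 223.
171^1 ≡ 171 (mod 223)
171^2 = (171^1)^2 ≡ 171^2 = 29241 ≡ 28 (mod 223)
171^4 = (171^2)^2 ≡ 28^2 = 784 ≡ 115 (mod 223)
171^7 = 171^4 · 171^2 · 171^1 ≡ 115 · 28 · 171 ≡ 33 (mod 223).

33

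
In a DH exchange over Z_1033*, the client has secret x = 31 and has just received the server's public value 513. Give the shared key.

55

Shared key K = 513^31 mod 1033.
513^1 ≡ 513 (mod 1033)
513^2 = (513^1)^2 ≡ 513^2 = 263169 ≡ 787 (mod 1033)
513^4 = (513^2)^2 ≡ 787^2 = 619369 ≡ 602 (mod 1033)
513^8 = (513^4)^2 ≡ 602^2 = 362404 ≡ 854 (mod 1033)
513^16 = (513^8)^2 ≡ 854^2 = 729316 ≡ 18 (mod 1033)
513^31 = 513^16 · 513^8 · 513^4 · 513^2 · 513^1 ≡ 18 · 854 · 602 · 787 · 513 ≡ 55 (mod 1033).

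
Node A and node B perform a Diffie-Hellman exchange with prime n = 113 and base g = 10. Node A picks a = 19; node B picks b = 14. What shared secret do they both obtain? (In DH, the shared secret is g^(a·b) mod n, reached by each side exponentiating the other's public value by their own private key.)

95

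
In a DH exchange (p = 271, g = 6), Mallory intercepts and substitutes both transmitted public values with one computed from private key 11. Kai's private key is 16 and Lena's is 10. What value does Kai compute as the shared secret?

220

Kai receives Mallory's public value M = 6^11 mod 271 instead of the honest one.
6^1 ≡ 6 (mod 271)
6^2 = (6^1)^2 ≡ 6^2 = 36 ≡ 36 (mod 271)
6^4 = (6^2)^2 ≡ 36^2 = 1296 ≡ 212 (mod 271)
6^8 = (6^4)^2 ≡ 212^2 = 44944 ≡ 229 (mod 271)
6^11 = 6^8 · 6^2 · 6^1 ≡ 229 · 36 · 6 ≡ 142 (mod 271).
So M = 142. Kai computes K = M^16 mod 271.
142^1 ≡ 142 (mod 271)
142^2 = (142^1)^2 ≡ 142^2 = 20164 ≡ 110 (mod 271)
142^4 = (142^2)^2 ≡ 110^2 = 12100 ≡ 176 (mod 271)
142^8 = (142^4)^2 ≡ 176^2 = 30976 ≡ 82 (mod 271)
142^16 = (142^8)^2 ≡ 82^2 = 6724 ≡ 220 (mod 271)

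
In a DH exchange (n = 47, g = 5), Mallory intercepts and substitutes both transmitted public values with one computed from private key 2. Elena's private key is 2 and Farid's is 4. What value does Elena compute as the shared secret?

14

Elena receives Mallory's public value M = 5^2 mod 47 instead of the honest one.
5^1 ≡ 5 (mod 47)
5^2 = (5^1)^2 ≡ 5^2 = 25 ≡ 25 (mod 47)
So M = 25. Elena computes K = M^2 mod 47.
25^1 ≡ 25 (mod 47)
25^2 = (25^1)^2 ≡ 25^2 = 625 ≡ 14 (mod 47)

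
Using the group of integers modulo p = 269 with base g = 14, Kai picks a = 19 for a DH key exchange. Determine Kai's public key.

Public value = 14^19 mod 269.
14^1 ≡ 14 (mod 269)
14^2 = (14^1)^2 ≡ 14^2 = 196 ≡ 196 (mod 269)
14^4 = (14^2)^2 ≡ 196^2 = 38416 ≡ 218 (mod 269)
14^8 = (14^4)^2 ≡ 218^2 = 47524 ≡ 180 (mod 269)
14^16 = (14^8)^2 ≡ 180^2 = 32400 ≡ 120 (mod 269)
14^19 = 14^16 · 14^2 · 14^1 ≡ 120 · 196 · 14 ≡ 24 (mod 269).

24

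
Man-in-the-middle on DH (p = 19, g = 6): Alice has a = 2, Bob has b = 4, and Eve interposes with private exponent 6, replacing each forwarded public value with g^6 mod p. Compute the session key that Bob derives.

Bob receives Eve's public value M = 6^6 mod 19 instead of the honest one.
6^1 ≡ 6 (mod 19)
6^2 = (6^1)^2 ≡ 6^2 = 36 ≡ 17 (mod 19)
6^4 = (6^2)^2 ≡ 17^2 = 289 ≡ 4 (mod 19)
6^6 = 6^4 · 6^2 ≡ 4 · 17 ≡ 11 (mod 19).
So M = 11. Bob computes K = M^4 mod 19.
11^1 ≡ 11 (mod 19)
11^2 = (11^1)^2 ≡ 11^2 = 121 ≡ 7 (mod 19)
11^4 = (11^2)^2 ≡ 7^2 = 49 ≡ 11 (mod 19)

11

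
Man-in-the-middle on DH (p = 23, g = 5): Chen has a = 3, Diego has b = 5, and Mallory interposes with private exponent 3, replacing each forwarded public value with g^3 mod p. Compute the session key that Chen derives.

Chen receives Mallory's public value M = 5^3 mod 23 instead of the honest one.
5^1 ≡ 5 (mod 23)
5^2 = (5^1)^2 ≡ 5^2 = 25 ≡ 2 (mod 23)
5^3 = 5^2 · 5^1 ≡ 2 · 5 ≡ 10 (mod 23).
So M = 10. Chen computes K = M^3 mod 23.
10^1 ≡ 10 (mod 23)
10^2 = (10^1)^2 ≡ 10^2 = 100 ≡ 8 (mod 23)
10^3 = 10^2 · 10^1 ≡ 8 · 10 ≡ 11 (mod 23).

11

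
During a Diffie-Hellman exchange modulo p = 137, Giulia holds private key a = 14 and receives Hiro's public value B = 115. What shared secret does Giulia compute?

119

Shared key K = 115^14 mod 137.
115^1 ≡ 115 (mod 137)
115^2 = (115^1)^2 ≡ 115^2 = 13225 ≡ 73 (mod 137)
115^4 = (115^2)^2 ≡ 73^2 = 5329 ≡ 123 (mod 137)
115^8 = (115^4)^2 ≡ 123^2 = 15129 ≡ 59 (mod 137)
115^14 = 115^8 · 115^4 · 115^2 ≡ 59 · 123 · 73 ≡ 119 (mod 137).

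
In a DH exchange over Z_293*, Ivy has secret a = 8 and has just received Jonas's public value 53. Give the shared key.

81

Shared key K = 53^8 mod 293.
53^1 ≡ 53 (mod 293)
53^2 = (53^1)^2 ≡ 53^2 = 2809 ≡ 172 (mod 293)
53^4 = (53^2)^2 ≡ 172^2 = 29584 ≡ 284 (mod 293)
53^8 = (53^4)^2 ≡ 284^2 = 80656 ≡ 81 (mod 293)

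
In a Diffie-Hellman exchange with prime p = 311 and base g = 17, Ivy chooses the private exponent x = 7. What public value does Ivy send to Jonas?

Public value = 17^7 mod 311.
17^1 ≡ 17 (mod 311)
17^2 = (17^1)^2 ≡ 17^2 = 289 ≡ 289 (mod 311)
17^4 = (17^2)^2 ≡ 289^2 = 83521 ≡ 173 (mod 311)
17^7 = 17^4 · 17^2 · 17^1 ≡ 173 · 289 · 17 ≡ 297 (mod 311).

297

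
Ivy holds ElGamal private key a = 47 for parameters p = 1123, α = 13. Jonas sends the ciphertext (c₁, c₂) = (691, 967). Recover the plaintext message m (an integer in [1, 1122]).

483

Shared mask s = c₁^a mod p = 691^47 mod 1123.
691^1 ≡ 691 (mod 1123)
691^2 = (691^1)^2 ≡ 691^2 = 477481 ≡ 206 (mod 1123)
691^4 = (691^2)^2 ≡ 206^2 = 42436 ≡ 885 (mod 1123)
691^8 = (691^4)^2 ≡ 885^2 = 783225 ≡ 494 (mod 1123)
691^16 = (691^8)^2 ≡ 494^2 = 244036 ≡ 345 (mod 1123)
691^32 = (691^16)^2 ≡ 345^2 = 119025 ≡ 1110 (mod 1123)
691^47 = 691^32 · 691^8 · 691^4 · 691^2 · 691^1 ≡ 1110 · 494 · 885 · 206 · 691 ≡ 1032 (mod 1123).
So s = 1032; s⁻¹ ≡ 580 (mod 1123).
m = c₂ · s⁻¹ mod 1123 = 967 · 580 mod 1123 = 483.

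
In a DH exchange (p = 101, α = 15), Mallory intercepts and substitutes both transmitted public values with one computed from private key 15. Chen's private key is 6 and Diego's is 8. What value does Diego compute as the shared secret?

87

Diego receives Mallory's public value M = 15^15 mod 101 instead of the honest one.
15^1 ≡ 15 (mod 101)
15^2 = (15^1)^2 ≡ 15^2 = 225 ≡ 23 (mod 101)
15^4 = (15^2)^2 ≡ 23^2 = 529 ≡ 24 (mod 101)
15^8 = (15^4)^2 ≡ 24^2 = 576 ≡ 71 (mod 101)
15^15 = 15^8 · 15^4 · 15^2 · 15^1 ≡ 71 · 24 · 23 · 15 ≡ 60 (mod 101).
So M = 60. Diego computes K = M^8 mod 101.
60^1 ≡ 60 (mod 101)
60^2 = (60^1)^2 ≡ 60^2 = 3600 ≡ 65 (mod 101)
60^4 = (60^2)^2 ≡ 65^2 = 4225 ≡ 84 (mod 101)
60^8 = (60^4)^2 ≡ 84^2 = 7056 ≡ 87 (mod 101)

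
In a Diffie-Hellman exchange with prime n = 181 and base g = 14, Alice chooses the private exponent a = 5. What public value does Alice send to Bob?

Public value = 14^5 (mod 181).
14^1 ≡ 14 (mod 181)
14^2 = (14^1)^2 ≡ 14^2 = 196 ≡ 15 (mod 181)
14^4 = (14^2)^2 ≡ 15^2 = 225 ≡ 44 (mod 181)
14^5 = 14^4 · 14^1 ≡ 44 · 14 ≡ 73 (mod 181).

73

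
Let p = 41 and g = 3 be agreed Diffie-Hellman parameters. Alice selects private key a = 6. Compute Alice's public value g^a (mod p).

32

Public value = 3^6 (mod 41).
3^1 ≡ 3 (mod 41)
3^2 = (3^1)^2 ≡ 3^2 = 9 ≡ 9 (mod 41)
3^4 = (3^2)^2 ≡ 9^2 = 81 ≡ 40 (mod 41)
3^6 = 3^4 · 3^2 ≡ 40 · 9 ≡ 32 (mod 41).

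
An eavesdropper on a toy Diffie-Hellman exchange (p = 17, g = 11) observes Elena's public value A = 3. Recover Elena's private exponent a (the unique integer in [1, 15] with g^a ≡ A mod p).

7

Try successive powers of 11 modulo 17:
11^1 ≡ 11
11^2 ≡ 2
11^3 ≡ 5
11^4 ≡ 4
11^5 ≡ 10
11^6 ≡ 8
11^7 ≡ 3
Found: a = 7.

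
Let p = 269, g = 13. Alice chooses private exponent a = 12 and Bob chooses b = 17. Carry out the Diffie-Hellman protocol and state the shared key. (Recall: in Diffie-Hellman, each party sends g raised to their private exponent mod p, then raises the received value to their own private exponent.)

Bob sends B = g^b mod p = 13^17 mod 269.
13^1 ≡ 13 (mod 269)
13^2 = (13^1)^2 ≡ 13^2 = 169 ≡ 169 (mod 269)
13^4 = (13^2)^2 ≡ 169^2 = 28561 ≡ 47 (mod 269)
13^8 = (13^4)^2 ≡ 47^2 = 2209 ≡ 57 (mod 269)
13^16 = (13^8)^2 ≡ 57^2 = 3249 ≡ 21 (mod 269)
13^17 = 13^16 · 13^1 ≡ 21 · 13 ≡ 4 (mod 269).
So B = 4. Alice then computes K = B^a mod p = 4^12 mod 269.
4^1 ≡ 4 (mod 269)
4^2 = (4^1)^2 ≡ 4^2 = 16 ≡ 16 (mod 269)
4^4 = (4^2)^2 ≡ 16^2 = 256 ≡ 256 (mod 269)
4^8 = (4^4)^2 ≡ 256^2 = 65536 ≡ 169 (mod 269)
4^12 = 4^8 · 4^4 ≡ 169 · 256 ≡ 224 (mod 269).

224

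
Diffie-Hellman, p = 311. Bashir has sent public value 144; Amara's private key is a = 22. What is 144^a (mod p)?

14

Shared key K = 144^22 mod 311.
144^1 ≡ 144 (mod 311)
144^2 = (144^1)^2 ≡ 144^2 = 20736 ≡ 210 (mod 311)
144^4 = (144^2)^2 ≡ 210^2 = 44100 ≡ 249 (mod 311)
144^8 = (144^4)^2 ≡ 249^2 = 62001 ≡ 112 (mod 311)
144^16 = (144^8)^2 ≡ 112^2 = 12544 ≡ 104 (mod 311)
144^22 = 144^16 · 144^4 · 144^2 ≡ 104 · 249 · 210 ≡ 14 (mod 311).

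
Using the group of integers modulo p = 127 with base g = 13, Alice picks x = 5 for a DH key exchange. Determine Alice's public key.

Public value = 13^{5} \pmod{127}.
13^1 ≡ 13 (mod 127)
13^2 = (13^1)^2 ≡ 13^2 = 169 ≡ 42 (mod 127)
13^4 = (13^2)^2 ≡ 42^2 = 1764 ≡ 113 (mod 127)
13^5 = 13^4 · 13^1 ≡ 113 · 13 ≡ 72 (mod 127).

72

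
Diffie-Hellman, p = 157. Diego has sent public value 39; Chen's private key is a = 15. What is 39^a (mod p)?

108

Shared key K = 39^15 mod 157.
39^1 ≡ 39 (mod 157)
39^2 = (39^1)^2 ≡ 39^2 = 1521 ≡ 108 (mod 157)
39^4 = (39^2)^2 ≡ 108^2 = 11664 ≡ 46 (mod 157)
39^8 = (39^4)^2 ≡ 46^2 = 2116 ≡ 75 (mod 157)
39^15 = 39^8 · 39^4 · 39^2 · 39^1 ≡ 75 · 46 · 108 · 39 ≡ 108 (mod 157).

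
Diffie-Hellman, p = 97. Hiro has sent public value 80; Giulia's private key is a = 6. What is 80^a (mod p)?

89

Shared key K = 80^6 mod 97.
80^1 ≡ 80 (mod 97)
80^2 = (80^1)^2 ≡ 80^2 = 6400 ≡ 95 (mod 97)
80^4 = (80^2)^2 ≡ 95^2 = 9025 ≡ 4 (mod 97)
80^6 = 80^4 · 80^2 ≡ 4 · 95 ≡ 89 (mod 97).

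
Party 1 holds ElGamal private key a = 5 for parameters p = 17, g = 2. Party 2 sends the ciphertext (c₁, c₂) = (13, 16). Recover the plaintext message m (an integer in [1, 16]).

13

Shared mask s = c₁^a mod p = 13^5 mod 17.
13^1 ≡ 13 (mod 17)
13^2 = (13^1)^2 ≡ 13^2 = 169 ≡ 16 (mod 17)
13^4 = (13^2)^2 ≡ 16^2 = 256 ≡ 1 (mod 17)
13^5 = 13^4 · 13^1 ≡ 1 · 13 ≡ 13 (mod 17).
So s = 13; s⁻¹ ≡ 4 (mod 17).
m = c₂ · s⁻¹ mod 17 = 16 · 4 mod 17 = 13.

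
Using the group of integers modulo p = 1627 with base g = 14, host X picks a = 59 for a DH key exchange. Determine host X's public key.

Public value = 14^59 mod 1627.
14^1 ≡ 14 (mod 1627)
14^2 = (14^1)^2 ≡ 14^2 = 196 ≡ 196 (mod 1627)
14^4 = (14^2)^2 ≡ 196^2 = 38416 ≡ 995 (mod 1627)
14^8 = (14^4)^2 ≡ 995^2 = 990025 ≡ 809 (mod 1627)
14^16 = (14^8)^2 ≡ 809^2 = 654481 ≡ 427 (mod 1627)
14^32 = (14^16)^2 ≡ 427^2 = 182329 ≡ 105 (mod 1627)
14^59 = 14^32 · 14^16 · 14^8 · 14^2 · 14^1 ≡ 105 · 427 · 809 · 196 · 14 ≡ 1591 (mod 1627).

1591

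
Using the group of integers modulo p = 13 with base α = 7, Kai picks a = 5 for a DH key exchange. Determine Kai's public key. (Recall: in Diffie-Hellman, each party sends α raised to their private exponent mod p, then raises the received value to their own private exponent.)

Public value = 7^5 (mod 13).
7^1 ≡ 7 (mod 13)
7^2 = (7^1)^2 ≡ 7^2 = 49 ≡ 10 (mod 13)
7^4 = (7^2)^2 ≡ 10^2 = 100 ≡ 9 (mod 13)
7^5 = 7^4 · 7^1 ≡ 9 · 7 ≡ 11 (mod 13).

11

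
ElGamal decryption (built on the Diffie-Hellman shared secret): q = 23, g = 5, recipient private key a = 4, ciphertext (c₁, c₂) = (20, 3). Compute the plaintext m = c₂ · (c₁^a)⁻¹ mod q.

6

Shared mask s = c₁^a mod q = 20^4 mod 23.
20^1 ≡ 20 (mod 23)
20^2 = (20^1)^2 ≡ 20^2 = 400 ≡ 9 (mod 23)
20^4 = (20^2)^2 ≡ 9^2 = 81 ≡ 12 (mod 23)
So s = 12; s⁻¹ ≡ 2 (mod 23).
m = c₂ · s⁻¹ mod 23 = 3 · 2 mod 23 = 6.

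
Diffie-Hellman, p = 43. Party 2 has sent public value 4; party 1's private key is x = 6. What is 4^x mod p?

11

Shared key K = 4^6 mod 43.
4^1 ≡ 4 (mod 43)
4^2 = (4^1)^2 ≡ 4^2 = 16 ≡ 16 (mod 43)
4^4 = (4^2)^2 ≡ 16^2 = 256 ≡ 41 (mod 43)
4^6 = 4^4 · 4^2 ≡ 41 · 16 ≡ 11 (mod 43).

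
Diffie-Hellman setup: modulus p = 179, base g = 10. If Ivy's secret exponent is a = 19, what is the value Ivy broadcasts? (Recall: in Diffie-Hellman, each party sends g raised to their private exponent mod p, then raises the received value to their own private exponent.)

Public value = 10^19 (mod 179).
10^1 ≡ 10 (mod 179)
10^2 = (10^1)^2 ≡ 10^2 = 100 ≡ 100 (mod 179)
10^4 = (10^2)^2 ≡ 100^2 = 10000 ≡ 155 (mod 179)
10^8 = (10^4)^2 ≡ 155^2 = 24025 ≡ 39 (mod 179)
10^16 = (10^8)^2 ≡ 39^2 = 1521 ≡ 89 (mod 179)
10^19 = 10^16 · 10^2 · 10^1 ≡ 89 · 100 · 10 ≡ 37 (mod 179).

37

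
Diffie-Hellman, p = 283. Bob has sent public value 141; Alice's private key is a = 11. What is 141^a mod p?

Shared key K = 141^11 mod 283.
141^1 ≡ 141 (mod 283)
141^2 = (141^1)^2 ≡ 141^2 = 19881 ≡ 71 (mod 283)
141^4 = (141^2)^2 ≡ 71^2 = 5041 ≡ 230 (mod 283)
141^8 = (141^4)^2 ≡ 230^2 = 52900 ≡ 262 (mod 283)
141^11 = 141^8 · 141^2 · 141^1 ≡ 262 · 71 · 141 ≡ 38 (mod 283).

38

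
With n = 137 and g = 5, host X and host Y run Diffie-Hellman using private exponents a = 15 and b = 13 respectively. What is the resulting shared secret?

Host X sends A = g^a mod n = 5^15 mod 137.
5^1 ≡ 5 (mod 137)
5^2 = (5^1)^2 ≡ 5^2 = 25 ≡ 25 (mod 137)
5^4 = (5^2)^2 ≡ 25^2 = 625 ≡ 77 (mod 137)
5^8 = (5^4)^2 ≡ 77^2 = 5929 ≡ 38 (mod 137)
5^15 = 5^8 · 5^4 · 5^2 · 5^1 ≡ 38 · 77 · 25 · 5 ≡ 97 (mod 137).
So A = 97. Host Y then computes K = A^b mod n = 97^13 mod 137.
97^1 ≡ 97 (mod 137)
97^2 = (97^1)^2 ≡ 97^2 = 9409 ≡ 93 (mod 137)
97^4 = (97^2)^2 ≡ 93^2 = 8649 ≡ 18 (mod 137)
97^8 = (97^4)^2 ≡ 18^2 = 324 ≡ 50 (mod 137)
97^13 = 97^8 · 97^4 · 97^1 ≡ 50 · 18 · 97 ≡ 31 (mod 137).

31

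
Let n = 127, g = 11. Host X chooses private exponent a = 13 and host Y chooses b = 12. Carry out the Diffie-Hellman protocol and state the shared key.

122

Host Y sends B = g^b mod n = 11^12 mod 127.
11^1 ≡ 11 (mod 127)
11^2 = (11^1)^2 ≡ 11^2 = 121 ≡ 121 (mod 127)
11^4 = (11^2)^2 ≡ 121^2 = 14641 ≡ 36 (mod 127)
11^8 = (11^4)^2 ≡ 36^2 = 1296 ≡ 26 (mod 127)
11^12 = 11^8 · 11^4 ≡ 26 · 36 ≡ 47 (mod 127).
So B = 47. Host X then computes K = B^a mod n = 47^13 mod 127.
47^1 ≡ 47 (mod 127)
47^2 = (47^1)^2 ≡ 47^2 = 2209 ≡ 50 (mod 127)
47^4 = (47^2)^2 ≡ 50^2 = 2500 ≡ 87 (mod 127)
47^8 = (47^4)^2 ≡ 87^2 = 7569 ≡ 76 (mod 127)
47^13 = 47^8 · 47^4 · 47^1 ≡ 76 · 87 · 47 ≡ 122 (mod 127).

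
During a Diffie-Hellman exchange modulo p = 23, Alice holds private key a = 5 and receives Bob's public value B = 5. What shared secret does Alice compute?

Shared key K = 5^5 mod 23.
5^1 ≡ 5 (mod 23)
5^2 = (5^1)^2 ≡ 5^2 = 25 ≡ 2 (mod 23)
5^4 = (5^2)^2 ≡ 2^2 = 4 ≡ 4 (mod 23)
5^5 = 5^4 · 5^1 ≡ 4 · 5 ≡ 20 (mod 23).

20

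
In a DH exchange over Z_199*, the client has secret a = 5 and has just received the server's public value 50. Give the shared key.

Shared key K = 50^5 mod 199.
50^1 ≡ 50 (mod 199)
50^2 = (50^1)^2 ≡ 50^2 = 2500 ≡ 112 (mod 199)
50^4 = (50^2)^2 ≡ 112^2 = 12544 ≡ 7 (mod 199)
50^5 = 50^4 · 50^1 ≡ 7 · 50 ≡ 151 (mod 199).

151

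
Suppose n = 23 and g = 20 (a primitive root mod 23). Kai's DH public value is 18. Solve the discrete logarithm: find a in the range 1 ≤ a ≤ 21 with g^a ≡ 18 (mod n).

Try successive powers of 20 modulo 23:
20^1 ≡ 20
20^2 ≡ 9
20^3 ≡ 19
20^4 ≡ 12
20^5 ≡ 10
20^6 ≡ 16
20^7 ≡ 21
20^8 ≡ 6
20^9 ≡ 5
20^10 ≡ 8
20^11 ≡ 22
20^12 ≡ 3
20^13 ≡ 14
20^14 ≡ 4
20^15 ≡ 11
20^16 ≡ 13
20^17 ≡ 7
20^18 ≡ 2
20^19 ≡ 17
20^20 ≡ 18
Found: a = 20.

20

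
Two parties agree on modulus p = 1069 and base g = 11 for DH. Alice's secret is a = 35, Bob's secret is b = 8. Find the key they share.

210

Bob sends B = g^b mod p = 11^8 mod 1069.
11^1 ≡ 11 (mod 1069)
11^2 = (11^1)^2 ≡ 11^2 = 121 ≡ 121 (mod 1069)
11^4 = (11^2)^2 ≡ 121^2 = 14641 ≡ 744 (mod 1069)
11^8 = (11^4)^2 ≡ 744^2 = 553536 ≡ 863 (mod 1069)
So B = 863. Alice then computes K = B^a mod p = 863^35 mod 1069.
863^1 ≡ 863 (mod 1069)
863^2 = (863^1)^2 ≡ 863^2 = 744769 ≡ 745 (mod 1069)
863^4 = (863^2)^2 ≡ 745^2 = 555025 ≡ 214 (mod 1069)
863^8 = (863^4)^2 ≡ 214^2 = 45796 ≡ 898 (mod 1069)
863^16 = (863^8)^2 ≡ 898^2 = 806404 ≡ 378 (mod 1069)
863^32 = (863^16)^2 ≡ 378^2 = 142884 ≡ 707 (mod 1069)
863^35 = 863^32 · 863^2 · 863^1 ≡ 707 · 745 · 863 ≡ 210 (mod 1069).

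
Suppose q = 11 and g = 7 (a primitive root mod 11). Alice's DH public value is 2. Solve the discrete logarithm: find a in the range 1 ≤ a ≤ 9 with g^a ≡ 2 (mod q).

3

Try successive powers of 7 modulo 11:
7^1 ≡ 7
7^2 ≡ 5
7^3 ≡ 2
Found: a = 3.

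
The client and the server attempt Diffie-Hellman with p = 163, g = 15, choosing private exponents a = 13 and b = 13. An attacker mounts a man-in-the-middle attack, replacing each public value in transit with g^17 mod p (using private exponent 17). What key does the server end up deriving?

9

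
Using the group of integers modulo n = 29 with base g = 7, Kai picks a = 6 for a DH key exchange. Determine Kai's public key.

Public value = 7^6 mod 29.
7^1 ≡ 7 (mod 29)
7^2 = (7^1)^2 ≡ 7^2 = 49 ≡ 20 (mod 29)
7^4 = (7^2)^2 ≡ 20^2 = 400 ≡ 23 (mod 29)
7^6 = 7^4 · 7^2 ≡ 23 · 20 ≡ 25 (mod 29).

25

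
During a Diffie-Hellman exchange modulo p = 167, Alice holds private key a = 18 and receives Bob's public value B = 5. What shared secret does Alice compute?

93

Shared key K = 5^18 mod 167.
5^1 ≡ 5 (mod 167)
5^2 = (5^1)^2 ≡ 5^2 = 25 ≡ 25 (mod 167)
5^4 = (5^2)^2 ≡ 25^2 = 625 ≡ 124 (mod 167)
5^8 = (5^4)^2 ≡ 124^2 = 15376 ≡ 12 (mod 167)
5^16 = (5^8)^2 ≡ 12^2 = 144 ≡ 144 (mod 167)
5^18 = 5^16 · 5^2 ≡ 144 · 25 ≡ 93 (mod 167).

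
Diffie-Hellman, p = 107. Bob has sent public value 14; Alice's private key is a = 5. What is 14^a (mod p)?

42

Shared key K = 14^5 mod 107.
14^1 ≡ 14 (mod 107)
14^2 = (14^1)^2 ≡ 14^2 = 196 ≡ 89 (mod 107)
14^4 = (14^2)^2 ≡ 89^2 = 7921 ≡ 3 (mod 107)
14^5 = 14^4 · 14^1 ≡ 3 · 14 ≡ 42 (mod 107).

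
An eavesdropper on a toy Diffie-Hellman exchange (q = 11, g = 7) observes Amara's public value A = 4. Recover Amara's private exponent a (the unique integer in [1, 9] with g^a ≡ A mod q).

Try successive powers of 7 modulo 11:
7^1 ≡ 7
7^2 ≡ 5
7^3 ≡ 2
7^4 ≡ 3
7^5 ≡ 10
7^6 ≡ 4
Found: a = 6.

6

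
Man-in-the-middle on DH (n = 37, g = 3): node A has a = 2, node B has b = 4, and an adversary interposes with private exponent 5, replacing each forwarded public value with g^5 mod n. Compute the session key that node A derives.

Node A receives an adversary's public value M = 3^5 mod 37 instead of the honest one.
3^1 ≡ 3 (mod 37)
3^2 = (3^1)^2 ≡ 3^2 = 9 ≡ 9 (mod 37)
3^4 = (3^2)^2 ≡ 9^2 = 81 ≡ 7 (mod 37)
3^5 = 3^4 · 3^1 ≡ 7 · 3 ≡ 21 (mod 37).
So M = 21. Node A computes K = M^2 mod 37.
21^1 ≡ 21 (mod 37)
21^2 = (21^1)^2 ≡ 21^2 = 441 ≡ 34 (mod 37)

34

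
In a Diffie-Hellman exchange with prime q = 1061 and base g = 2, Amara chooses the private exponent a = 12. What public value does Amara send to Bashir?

Public value = 2^12 (mod 1061).
2^1 ≡ 2 (mod 1061)
2^2 = (2^1)^2 ≡ 2^2 = 4 ≡ 4 (mod 1061)
2^4 = (2^2)^2 ≡ 4^2 = 16 ≡ 16 (mod 1061)
2^8 = (2^4)^2 ≡ 16^2 = 256 ≡ 256 (mod 1061)
2^12 = 2^8 · 2^4 ≡ 256 · 16 ≡ 913 (mod 1061).

913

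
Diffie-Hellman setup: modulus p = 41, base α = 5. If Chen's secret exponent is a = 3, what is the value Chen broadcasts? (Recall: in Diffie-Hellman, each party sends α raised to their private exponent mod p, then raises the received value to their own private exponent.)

Public value = 5^3 mod 41.
5^1 ≡ 5 (mod 41)
5^2 = (5^1)^2 ≡ 5^2 = 25 ≡ 25 (mod 41)
5^3 = 5^2 · 5^1 ≡ 25 · 5 ≡ 2 (mod 41).

2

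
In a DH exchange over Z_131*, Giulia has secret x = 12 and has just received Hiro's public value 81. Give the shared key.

48

Shared key K = 81^12 mod 131.
81^1 ≡ 81 (mod 131)
81^2 = (81^1)^2 ≡ 81^2 = 6561 ≡ 11 (mod 131)
81^4 = (81^2)^2 ≡ 11^2 = 121 ≡ 121 (mod 131)
81^8 = (81^4)^2 ≡ 121^2 = 14641 ≡ 100 (mod 131)
81^12 = 81^8 · 81^4 ≡ 100 · 121 ≡ 48 (mod 131).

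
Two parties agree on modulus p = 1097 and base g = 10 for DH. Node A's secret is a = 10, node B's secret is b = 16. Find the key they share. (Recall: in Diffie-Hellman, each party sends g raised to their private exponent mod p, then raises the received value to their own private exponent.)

394

Node B sends B = g^b mod p = 10^16 mod 1097.
10^1 ≡ 10 (mod 1097)
10^2 = (10^1)^2 ≡ 10^2 = 100 ≡ 100 (mod 1097)
10^4 = (10^2)^2 ≡ 100^2 = 10000 ≡ 127 (mod 1097)
10^8 = (10^4)^2 ≡ 127^2 = 16129 ≡ 771 (mod 1097)
10^16 = (10^8)^2 ≡ 771^2 = 594441 ≡ 964 (mod 1097)
So B = 964. Node A then computes K = B^a mod p = 964^10 mod 1097.
964^1 ≡ 964 (mod 1097)
964^2 = (964^1)^2 ≡ 964^2 = 929296 ≡ 137 (mod 1097)
964^4 = (964^2)^2 ≡ 137^2 = 18769 ≡ 120 (mod 1097)
964^8 = (964^4)^2 ≡ 120^2 = 14400 ≡ 139 (mod 1097)
964^10 = 964^8 · 964^2 ≡ 139 · 137 ≡ 394 (mod 1097).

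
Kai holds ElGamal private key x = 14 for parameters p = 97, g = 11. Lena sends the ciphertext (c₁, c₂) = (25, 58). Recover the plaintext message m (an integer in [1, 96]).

Shared mask s = c₁^x mod p = 25^14 mod 97.
25^1 ≡ 25 (mod 97)
25^2 = (25^1)^2 ≡ 25^2 = 625 ≡ 43 (mod 97)
25^4 = (25^2)^2 ≡ 43^2 = 1849 ≡ 6 (mod 97)
25^8 = (25^4)^2 ≡ 6^2 = 36 ≡ 36 (mod 97)
25^14 = 25^8 · 25^4 · 25^2 ≡ 36 · 6 · 43 ≡ 73 (mod 97).
So s = 73; s⁻¹ ≡ 4 (mod 97).
m = c₂ · s⁻¹ mod 97 = 58 · 4 mod 97 = 38.

38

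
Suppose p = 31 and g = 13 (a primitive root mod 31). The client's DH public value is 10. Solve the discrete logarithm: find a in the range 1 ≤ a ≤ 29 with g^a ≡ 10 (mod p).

Try successive powers of 13 modulo 31:
13^1 ≡ 13
13^2 ≡ 14
13^3 ≡ 27
13^4 ≡ 10
Found: a = 4.

4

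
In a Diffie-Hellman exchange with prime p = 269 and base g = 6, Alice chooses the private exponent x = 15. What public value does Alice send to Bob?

Public value = 6^15 (mod 269).
6^1 ≡ 6 (mod 269)
6^2 = (6^1)^2 ≡ 6^2 = 36 ≡ 36 (mod 269)
6^4 = (6^2)^2 ≡ 36^2 = 1296 ≡ 220 (mod 269)
6^8 = (6^4)^2 ≡ 220^2 = 48400 ≡ 249 (mod 269)
6^15 = 6^8 · 6^4 · 6^2 · 6^1 ≡ 249 · 220 · 36 · 6 ≡ 246 (mod 269).

246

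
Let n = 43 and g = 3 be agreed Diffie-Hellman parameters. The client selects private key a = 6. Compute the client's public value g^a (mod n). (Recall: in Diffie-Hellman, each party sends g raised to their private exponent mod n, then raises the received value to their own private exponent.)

41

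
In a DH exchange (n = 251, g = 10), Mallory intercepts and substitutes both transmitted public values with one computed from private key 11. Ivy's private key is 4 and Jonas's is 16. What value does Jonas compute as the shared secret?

Jonas receives Mallory's public value M = 10^11 mod 251 instead of the honest one.
10^1 ≡ 10 (mod 251)
10^2 = (10^1)^2 ≡ 10^2 = 100 ≡ 100 (mod 251)
10^4 = (10^2)^2 ≡ 100^2 = 10000 ≡ 211 (mod 251)
10^8 = (10^4)^2 ≡ 211^2 = 44521 ≡ 94 (mod 251)
10^11 = 10^8 · 10^2 · 10^1 ≡ 94 · 100 · 10 ≡ 126 (mod 251).
So M = 126. Jonas computes K = M^16 mod 251.
126^1 ≡ 126 (mod 251)
126^2 = (126^1)^2 ≡ 126^2 = 15876 ≡ 63 (mod 251)
126^4 = (126^2)^2 ≡ 63^2 = 3969 ≡ 204 (mod 251)
126^8 = (126^4)^2 ≡ 204^2 = 41616 ≡ 201 (mod 251)
126^16 = (126^8)^2 ≡ 201^2 = 40401 ≡ 241 (mod 251)

241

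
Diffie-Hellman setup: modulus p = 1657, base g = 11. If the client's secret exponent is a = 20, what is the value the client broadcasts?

1092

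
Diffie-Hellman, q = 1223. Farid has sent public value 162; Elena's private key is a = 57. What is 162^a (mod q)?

Shared key K = 162^57 mod 1223.
162^1 ≡ 162 (mod 1223)
162^2 = (162^1)^2 ≡ 162^2 = 26244 ≡ 561 (mod 1223)
162^4 = (162^2)^2 ≡ 561^2 = 314721 ≡ 410 (mod 1223)
162^8 = (162^4)^2 ≡ 410^2 = 168100 ≡ 549 (mod 1223)
162^16 = (162^8)^2 ≡ 549^2 = 301401 ≡ 543 (mod 1223)
162^32 = (162^16)^2 ≡ 543^2 = 294849 ≡ 106 (mod 1223)
162^57 = 162^32 · 162^16 · 162^8 · 162^1 ≡ 106 · 543 · 549 · 162 ≡ 649 (mod 1223).

649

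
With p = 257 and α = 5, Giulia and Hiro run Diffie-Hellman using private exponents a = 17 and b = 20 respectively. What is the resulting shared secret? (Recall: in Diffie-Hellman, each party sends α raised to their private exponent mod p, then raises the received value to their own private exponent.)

Giulia sends A = α^a mod p = 5^17 mod 257.
5^1 ≡ 5 (mod 257)
5^2 = (5^1)^2 ≡ 5^2 = 25 ≡ 25 (mod 257)
5^4 = (5^2)^2 ≡ 25^2 = 625 ≡ 111 (mod 257)
5^8 = (5^4)^2 ≡ 111^2 = 12321 ≡ 242 (mod 257)
5^16 = (5^8)^2 ≡ 242^2 = 58564 ≡ 225 (mod 257)
5^17 = 5^16 · 5^1 ≡ 225 · 5 ≡ 97 (mod 257).
So A = 97. Hiro then computes K = A^b mod p = 97^20 mod 257.
97^1 ≡ 97 (mod 257)
97^2 = (97^1)^2 ≡ 97^2 = 9409 ≡ 157 (mod 257)
97^4 = (97^2)^2 ≡ 157^2 = 24649 ≡ 234 (mod 257)
97^8 = (97^4)^2 ≡ 234^2 = 54756 ≡ 15 (mod 257)
97^16 = (97^8)^2 ≡ 15^2 = 225 ≡ 225 (mod 257)
97^20 = 97^16 · 97^4 ≡ 225 · 234 ≡ 222 (mod 257).

222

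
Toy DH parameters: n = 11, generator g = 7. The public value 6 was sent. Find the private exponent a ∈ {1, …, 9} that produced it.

Try successive powers of 7 modulo 11:
7^1 ≡ 7
7^2 ≡ 5
7^3 ≡ 2
7^4 ≡ 3
7^5 ≡ 10
7^6 ≡ 4
7^7 ≡ 6
Found: a = 7.

7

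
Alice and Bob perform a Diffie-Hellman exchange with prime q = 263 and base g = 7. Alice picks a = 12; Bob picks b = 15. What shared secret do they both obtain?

Bob sends B = g^b mod q = 7^15 mod 263.
7^1 ≡ 7 (mod 263)
7^2 = (7^1)^2 ≡ 7^2 = 49 ≡ 49 (mod 263)
7^4 = (7^2)^2 ≡ 49^2 = 2401 ≡ 34 (mod 263)
7^8 = (7^4)^2 ≡ 34^2 = 1156 ≡ 104 (mod 263)
7^15 = 7^8 · 7^4 · 7^2 · 7^1 ≡ 104 · 34 · 49 · 7 ≡ 155 (mod 263).
So B = 155. Alice then computes K = B^a mod q = 155^12 mod 263.
155^1 ≡ 155 (mod 263)
155^2 = (155^1)^2 ≡ 155^2 = 24025 ≡ 92 (mod 263)
155^4 = (155^2)^2 ≡ 92^2 = 8464 ≡ 48 (mod 263)
155^8 = (155^4)^2 ≡ 48^2 = 2304 ≡ 200 (mod 263)
155^12 = 155^8 · 155^4 ≡ 200 · 48 ≡ 132 (mod 263).

132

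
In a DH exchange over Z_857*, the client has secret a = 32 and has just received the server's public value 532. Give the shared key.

615

Shared key K = 532^32 mod 857.
532^1 ≡ 532 (mod 857)
532^2 = (532^1)^2 ≡ 532^2 = 283024 ≡ 214 (mod 857)
532^4 = (532^2)^2 ≡ 214^2 = 45796 ≡ 375 (mod 857)
532^8 = (532^4)^2 ≡ 375^2 = 140625 ≡ 77 (mod 857)
532^16 = (532^8)^2 ≡ 77^2 = 5929 ≡ 787 (mod 857)
532^32 = (532^16)^2 ≡ 787^2 = 619369 ≡ 615 (mod 857)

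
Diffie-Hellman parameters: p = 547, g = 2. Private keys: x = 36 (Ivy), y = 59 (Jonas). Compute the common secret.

Ivy sends A = g^x mod p = 2^36 mod 547.
2^1 ≡ 2 (mod 547)
2^2 = (2^1)^2 ≡ 2^2 = 4 ≡ 4 (mod 547)
2^4 = (2^2)^2 ≡ 4^2 = 16 ≡ 16 (mod 547)
2^8 = (2^4)^2 ≡ 16^2 = 256 ≡ 256 (mod 547)
2^16 = (2^8)^2 ≡ 256^2 = 65536 ≡ 443 (mod 547)
2^32 = (2^16)^2 ≡ 443^2 = 196249 ≡ 423 (mod 547)
2^36 = 2^32 · 2^4 ≡ 423 · 16 ≡ 204 (mod 547).
So A = 204. Jonas then computes K = A^y mod p = 204^59 mod 547.
204^1 ≡ 204 (mod 547)
204^2 = (204^1)^2 ≡ 204^2 = 41616 ≡ 44 (mod 547)
204^4 = (204^2)^2 ≡ 44^2 = 1936 ≡ 295 (mod 547)
204^8 = (204^4)^2 ≡ 295^2 = 87025 ≡ 52 (mod 547)
204^16 = (204^8)^2 ≡ 52^2 = 2704 ≡ 516 (mod 547)
204^32 = (204^16)^2 ≡ 516^2 = 266256 ≡ 414 (mod 547)
204^59 = 204^32 · 204^16 · 204^8 · 204^2 · 204^1 ≡ 414 · 516 · 52 · 44 · 204 ≡ 292 (mod 547).

292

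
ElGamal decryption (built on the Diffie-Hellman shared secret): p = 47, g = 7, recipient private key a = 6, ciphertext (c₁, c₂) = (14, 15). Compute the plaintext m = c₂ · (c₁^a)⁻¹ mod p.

44

Shared mask s = c₁^a mod p = 14^6 mod 47.
14^1 ≡ 14 (mod 47)
14^2 = (14^1)^2 ≡ 14^2 = 196 ≡ 8 (mod 47)
14^4 = (14^2)^2 ≡ 8^2 = 64 ≡ 17 (mod 47)
14^6 = 14^4 · 14^2 ≡ 17 · 8 ≡ 42 (mod 47).
So s = 42; s⁻¹ ≡ 28 (mod 47).
m = c₂ · s⁻¹ mod 47 = 15 · 28 mod 47 = 44.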